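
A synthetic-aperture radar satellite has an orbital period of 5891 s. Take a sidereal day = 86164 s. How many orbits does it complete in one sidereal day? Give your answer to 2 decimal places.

Orbits per sidereal day = 86164 / 5891.0 = 14.626.

14.63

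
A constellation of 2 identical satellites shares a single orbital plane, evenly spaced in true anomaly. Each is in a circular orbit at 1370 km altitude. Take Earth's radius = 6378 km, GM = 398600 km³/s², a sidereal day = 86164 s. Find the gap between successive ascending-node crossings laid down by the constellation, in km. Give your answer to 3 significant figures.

1580 km

Semi-major axis a = 6378 + 1370 = 7748 km. Period T = 2π√(a³/μ) = 2π√(7748³/398600) = 6787.3 s = 113.12 min.
Single-satellite node shift = (6787.3/86164) × 360° = 28.36°.
With 2 satellites evenly phased, successive equator crossings are 28.36/2 = 14.179° apart.
That is 14.179 × 111.3 = 1578 km at the equator.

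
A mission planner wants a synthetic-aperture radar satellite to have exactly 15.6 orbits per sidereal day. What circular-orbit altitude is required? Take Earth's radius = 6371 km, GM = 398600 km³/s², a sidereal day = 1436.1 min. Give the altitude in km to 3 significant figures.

Required period T = 86166 / 15.6 = 5523.5 s.
From T = 2π√(a³/μ): a = (μ T²/4π²)^(1/3) = (398600 × 5523.5² / 4π²)^(1/3) = 6754 km.
Altitude h = a − R = 6754 − 6371 = 383 km.

383 km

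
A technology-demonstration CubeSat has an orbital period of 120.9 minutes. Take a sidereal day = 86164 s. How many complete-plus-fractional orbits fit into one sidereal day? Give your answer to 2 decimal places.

11.88

T = 120.9 min = 7254.0 s.
Orbits per sidereal day = 86164 / 7254.0 = 11.878.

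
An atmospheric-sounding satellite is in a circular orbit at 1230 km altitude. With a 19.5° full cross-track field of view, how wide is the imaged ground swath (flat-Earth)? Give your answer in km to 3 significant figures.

423 km

Half-angle = 19.5°/2 = 9.75°.
Swath width ≈ 2h·tan(θ/2) = 2 × 1230 × tan(9.75°) = 422.7 km.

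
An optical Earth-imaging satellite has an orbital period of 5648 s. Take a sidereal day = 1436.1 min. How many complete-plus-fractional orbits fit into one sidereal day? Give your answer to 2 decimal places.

15.26

Orbits per sidereal day = 86166 / 5648.0 = 15.256.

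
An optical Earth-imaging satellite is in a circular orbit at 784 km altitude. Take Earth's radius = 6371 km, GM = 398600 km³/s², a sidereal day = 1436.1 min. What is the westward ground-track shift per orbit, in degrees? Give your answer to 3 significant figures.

25.2°

Semi-major axis a = 6371 + 784 = 7155 km. Period T = 2π√(a³/μ) = 2π√(7155³/398600) = 6023.2 s = 100.39 min.
During one orbit Earth rotates (6023.2 / 86166) × 360° = 25.16°.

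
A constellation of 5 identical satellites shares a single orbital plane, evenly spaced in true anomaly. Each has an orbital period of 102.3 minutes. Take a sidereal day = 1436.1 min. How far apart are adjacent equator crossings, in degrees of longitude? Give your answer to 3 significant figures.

5.13°

T = 102.3 min = 6138.0 s.
Single-satellite node shift = (6138.0/86166) × 360° = 25.64°.
With 5 satellites evenly phased, successive equator crossings are 25.64/5 = 5.129° apart.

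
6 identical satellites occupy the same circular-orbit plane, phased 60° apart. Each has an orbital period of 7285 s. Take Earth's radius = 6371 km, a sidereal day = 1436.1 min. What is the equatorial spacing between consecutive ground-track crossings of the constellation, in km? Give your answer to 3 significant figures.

564 km

Single-satellite node shift = (7285.0/86166) × 360° = 30.44°.
With 6 satellites evenly phased, successive equator crossings are 30.44/6 = 5.073° apart.
That is 5.073 × 111.2 = 564 km at the equator.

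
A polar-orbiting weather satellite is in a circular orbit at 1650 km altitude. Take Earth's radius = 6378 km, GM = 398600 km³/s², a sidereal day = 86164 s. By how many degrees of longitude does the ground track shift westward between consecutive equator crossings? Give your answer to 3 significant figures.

29.9°

Semi-major axis a = 6378 + 1650 = 8028 km. Period T = 2π√(a³/μ) = 2π√(8028³/398600) = 7158.5 s = 119.31 min.
During one orbit Earth rotates (7158.5 / 86164) × 360° = 29.91°.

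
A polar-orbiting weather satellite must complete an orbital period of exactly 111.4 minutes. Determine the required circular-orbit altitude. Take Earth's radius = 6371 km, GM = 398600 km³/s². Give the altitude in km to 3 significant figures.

1300 km

T = 111.4 min = 6684.0 s.
From T = 2π√(a³/μ): a = (μ T²/4π²)^(1/3) = (398600 × 6684.0² / 4π²)^(1/3) = 7669 km.
Altitude h = a − R = 7669 − 6371 = 1298 km.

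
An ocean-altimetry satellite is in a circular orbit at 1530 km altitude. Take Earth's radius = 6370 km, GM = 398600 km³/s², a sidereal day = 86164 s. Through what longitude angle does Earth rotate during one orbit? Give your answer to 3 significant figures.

29.2°

Semi-major axis a = 6370 + 1530 = 7900 km. Period T = 2π√(a³/μ) = 2π√(7900³/398600) = 6988.0 s = 116.47 min.
During one orbit Earth rotates (6988.0 / 86164) × 360° = 29.20°.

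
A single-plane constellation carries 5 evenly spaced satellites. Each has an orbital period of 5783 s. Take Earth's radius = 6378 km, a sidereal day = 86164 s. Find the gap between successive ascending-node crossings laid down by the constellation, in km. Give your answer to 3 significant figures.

538 km

Single-satellite node shift = (5783.0/86164) × 360° = 24.16°.
With 5 satellites evenly phased, successive equator crossings are 24.16/5 = 4.832° apart.
That is 4.832 × 111.3 = 538 km at the equator.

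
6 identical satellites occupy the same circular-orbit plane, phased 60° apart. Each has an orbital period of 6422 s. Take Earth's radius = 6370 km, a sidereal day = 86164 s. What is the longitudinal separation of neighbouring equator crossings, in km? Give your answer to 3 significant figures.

Single-satellite node shift = (6422.0/86164) × 360° = 26.83°.
With 6 satellites evenly phased, successive equator crossings are 26.83/6 = 4.472° apart.
That is 4.472 × 111.2 = 497 km at the equator.

497 km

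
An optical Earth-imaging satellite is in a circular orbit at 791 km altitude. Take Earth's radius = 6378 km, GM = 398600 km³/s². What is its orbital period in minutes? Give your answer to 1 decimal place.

100.7 min

Semi-major axis a = 6378 + 791 = 7169 km. Period T = 2π√(a³/μ) = 2π√(7169³/398600) = 6040.9 s = 100.68 min.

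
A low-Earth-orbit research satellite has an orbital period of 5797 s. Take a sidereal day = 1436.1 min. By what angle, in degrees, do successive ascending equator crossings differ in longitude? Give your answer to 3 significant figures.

24.2°

During one orbit Earth rotates (5797.0 / 86166) × 360° = 24.22°.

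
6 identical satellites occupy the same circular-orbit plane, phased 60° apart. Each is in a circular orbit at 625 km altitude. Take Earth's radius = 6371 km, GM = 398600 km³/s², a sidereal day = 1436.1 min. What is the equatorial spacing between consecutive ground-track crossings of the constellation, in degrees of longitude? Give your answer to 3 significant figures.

4.06°

Semi-major axis a = 6371 + 625 = 6996 km. Period T = 2π√(a³/μ) = 2π√(6996³/398600) = 5823.5 s = 97.06 min.
Single-satellite node shift = (5823.5/86166) × 360° = 24.33°.
With 6 satellites evenly phased, successive equator crossings are 24.33/6 = 4.055° apart.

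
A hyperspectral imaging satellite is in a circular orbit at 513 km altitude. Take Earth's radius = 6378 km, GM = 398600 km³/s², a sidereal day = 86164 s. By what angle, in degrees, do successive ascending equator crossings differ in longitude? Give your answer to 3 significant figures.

Semi-major axis a = 6378 + 513 = 6891 km. Period T = 2π√(a³/μ) = 2π√(6891³/398600) = 5692.9 s = 94.88 min.
During one orbit Earth rotates (5692.9 / 86164) × 360° = 23.79°.

23.8°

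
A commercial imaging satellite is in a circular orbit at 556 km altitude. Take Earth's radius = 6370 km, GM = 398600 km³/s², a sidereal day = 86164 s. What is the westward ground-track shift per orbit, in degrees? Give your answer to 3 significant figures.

Semi-major axis a = 6370 + 556 = 6926 km. Period T = 2π√(a³/μ) = 2π√(6926³/398600) = 5736.3 s = 95.61 min.
During one orbit Earth rotates (5736.3 / 86164) × 360° = 23.97°.

24.0°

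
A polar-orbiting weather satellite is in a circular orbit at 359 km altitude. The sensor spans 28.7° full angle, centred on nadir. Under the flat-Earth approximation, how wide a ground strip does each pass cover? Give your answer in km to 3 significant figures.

184 km

Half-angle = 28.7°/2 = 14.35°.
Swath width ≈ 2h·tan(θ/2) = 2 × 359 × tan(14.35°) = 183.7 km.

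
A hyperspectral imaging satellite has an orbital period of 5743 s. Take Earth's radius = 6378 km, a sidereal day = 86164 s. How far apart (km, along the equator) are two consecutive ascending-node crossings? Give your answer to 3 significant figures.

2670 km

During one orbit Earth rotates (5743.0 / 86164) × 360° = 23.99°.
At the equator that is 23.99° × (2π·6378/360) km/° = 23.99 × 111.3 = 2671 km.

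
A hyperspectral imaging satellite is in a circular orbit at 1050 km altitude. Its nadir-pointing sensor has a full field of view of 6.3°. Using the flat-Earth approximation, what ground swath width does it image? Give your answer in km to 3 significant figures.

Half-angle = 6.3°/2 = 3.15°.
Swath width ≈ 2h·tan(θ/2) = 2 × 1050 × tan(3.15°) = 115.6 km.

116 km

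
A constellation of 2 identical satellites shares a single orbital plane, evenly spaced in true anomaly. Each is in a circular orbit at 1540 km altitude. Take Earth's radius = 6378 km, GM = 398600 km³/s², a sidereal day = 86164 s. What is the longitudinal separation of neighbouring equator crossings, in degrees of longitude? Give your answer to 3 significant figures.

Semi-major axis a = 6378 + 1540 = 7918 km. Period T = 2π√(a³/μ) = 2π√(7918³/398600) = 7011.9 s = 116.86 min.
Single-satellite node shift = (7011.9/86164) × 360° = 29.30°.
With 2 satellites evenly phased, successive equator crossings are 29.30/2 = 14.648° apart.

14.6°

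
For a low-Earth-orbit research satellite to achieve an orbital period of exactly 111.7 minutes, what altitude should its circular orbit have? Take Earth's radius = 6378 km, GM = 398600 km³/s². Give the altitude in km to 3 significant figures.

1300 km

T = 111.7 min = 6702.0 s.
From T = 2π√(a³/μ): a = (μ T²/4π²)^(1/3) = (398600 × 6702.0² / 4π²)^(1/3) = 7683 km.
Altitude h = a − R = 7683 − 6378 = 1305 km.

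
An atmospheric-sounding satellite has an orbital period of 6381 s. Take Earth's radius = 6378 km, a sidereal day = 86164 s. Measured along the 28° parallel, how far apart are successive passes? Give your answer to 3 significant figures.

2620 km

Node shift per orbit = (6381.0/86164) × 360° = 26.66°.
Equatorial spacing = 26.66 × 111.3 km/° = 2968 km.
At 28° latitude, spacing = 2968 × cos(28°) = 2620 km.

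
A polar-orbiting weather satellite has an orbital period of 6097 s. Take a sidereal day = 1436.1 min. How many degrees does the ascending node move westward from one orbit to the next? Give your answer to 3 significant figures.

25.5°

During one orbit Earth rotates (6097.0 / 86166) × 360° = 25.47°.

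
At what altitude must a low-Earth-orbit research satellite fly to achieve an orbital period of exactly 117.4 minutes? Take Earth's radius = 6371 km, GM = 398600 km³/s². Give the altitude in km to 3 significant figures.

1570 km

T = 117.4 min = 7044.0 s.
From T = 2π√(a³/μ): a = (μ T²/4π²)^(1/3) = (398600 × 7044.0² / 4π²)^(1/3) = 7942 km.
Altitude h = a − R = 7942 − 6371 = 1571 km.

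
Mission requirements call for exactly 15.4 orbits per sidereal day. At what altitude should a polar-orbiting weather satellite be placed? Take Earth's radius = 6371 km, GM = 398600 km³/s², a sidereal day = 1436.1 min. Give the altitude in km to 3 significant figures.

441 km

Required period T = 86166 / 15.4 = 5595.2 s.
From T = 2π√(a³/μ): a = (μ T²/4π²)^(1/3) = (398600 × 5595.2² / 4π²)^(1/3) = 6812 km.
Altitude h = a − R = 6812 − 6371 = 441 km.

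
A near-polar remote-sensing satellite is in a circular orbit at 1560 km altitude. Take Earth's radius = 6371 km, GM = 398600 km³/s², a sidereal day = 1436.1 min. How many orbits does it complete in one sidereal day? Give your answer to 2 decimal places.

Semi-major axis a = 6371 + 1560 = 7931 km. Period T = 2π√(a³/μ) = 2π√(7931³/398600) = 7029.2 s = 117.15 min.
Orbits per sidereal day = 86166 / 7029.2 = 12.258.

12.26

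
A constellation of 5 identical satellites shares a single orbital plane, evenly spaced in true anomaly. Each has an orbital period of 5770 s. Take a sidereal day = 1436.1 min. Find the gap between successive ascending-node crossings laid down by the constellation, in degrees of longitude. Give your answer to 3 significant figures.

4.82°

Single-satellite node shift = (5770.0/86166) × 360° = 24.11°.
With 5 satellites evenly phased, successive equator crossings are 24.11/5 = 4.821° apart.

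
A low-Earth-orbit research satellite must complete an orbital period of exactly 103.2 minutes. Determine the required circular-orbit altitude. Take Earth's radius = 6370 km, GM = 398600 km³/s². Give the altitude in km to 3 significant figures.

918 km

T = 103.2 min = 6192.0 s.
From T = 2π√(a³/μ): a = (μ T²/4π²)^(1/3) = (398600 × 6192.0² / 4π²)^(1/3) = 7288 km.
Altitude h = a − R = 7288 − 6370 = 918 km.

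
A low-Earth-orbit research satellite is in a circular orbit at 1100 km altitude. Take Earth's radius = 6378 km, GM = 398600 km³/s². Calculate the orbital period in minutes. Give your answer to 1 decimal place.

Semi-major axis a = 6378 + 1100 = 7478 km. Period T = 2π√(a³/μ) = 2π√(7478³/398600) = 6435.6 s = 107.26 min.

107.3 min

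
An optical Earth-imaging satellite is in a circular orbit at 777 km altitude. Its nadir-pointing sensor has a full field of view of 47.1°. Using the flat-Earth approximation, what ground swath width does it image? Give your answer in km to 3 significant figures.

Half-angle = 47.1°/2 = 23.55°.
Swath width ≈ 2h·tan(θ/2) = 2 × 777 × tan(23.55°) = 677.3 km.

677 km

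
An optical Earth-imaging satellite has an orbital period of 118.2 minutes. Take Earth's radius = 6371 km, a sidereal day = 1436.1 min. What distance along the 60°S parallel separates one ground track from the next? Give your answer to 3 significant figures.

T = 118.2 min = 7092.0 s.
Node shift per orbit = (7092.0/86166) × 360° = 29.63°.
Equatorial spacing = 29.63 × 111.2 km/° = 3295 km.
At 60° latitude, spacing = 3295 × cos(60°) = 1647 km.

1650 km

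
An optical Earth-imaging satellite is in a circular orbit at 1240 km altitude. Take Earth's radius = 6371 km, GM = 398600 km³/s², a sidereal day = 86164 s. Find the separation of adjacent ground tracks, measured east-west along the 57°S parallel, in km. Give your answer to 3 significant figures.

1670 km

Semi-major axis a = 6371 + 1240 = 7611 km. Period T = 2π√(a³/μ) = 2π√(7611³/398600) = 6608.1 s = 110.13 min.
Node shift per orbit = (6608.1/86164) × 360° = 27.61°.
Equatorial spacing = 27.61 × 111.2 km/° = 3070 km.
At 57° latitude, spacing = 3070 × cos(57°) = 1672 km.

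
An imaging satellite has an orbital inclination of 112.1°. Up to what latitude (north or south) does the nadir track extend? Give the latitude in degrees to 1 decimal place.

Retrograde orbit: the ground track reaches ±(180° − i) = ±(180 − 112.1) = ±67.9°.

67.9°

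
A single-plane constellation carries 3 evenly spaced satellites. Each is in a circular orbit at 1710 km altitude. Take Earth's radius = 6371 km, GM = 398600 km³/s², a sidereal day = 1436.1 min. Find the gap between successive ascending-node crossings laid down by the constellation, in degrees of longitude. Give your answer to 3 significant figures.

Semi-major axis a = 6371 + 1710 = 8081 km. Period T = 2π√(a³/μ) = 2π√(8081³/398600) = 7229.5 s = 120.49 min.
Single-satellite node shift = (7229.5/86166) × 360° = 30.20°.
With 3 satellites evenly phased, successive equator crossings are 30.20/3 = 10.068° apart.

10.1°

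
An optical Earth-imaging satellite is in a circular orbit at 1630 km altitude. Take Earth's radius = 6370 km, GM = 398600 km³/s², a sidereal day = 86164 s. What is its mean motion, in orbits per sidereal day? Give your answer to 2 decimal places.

12.10

Semi-major axis a = 6370 + 1630 = 8000 km. Period T = 2π√(a³/μ) = 2π√(8000³/398600) = 7121.1 s = 118.68 min.
Orbits per sidereal day = 86164 / 7121.1 = 12.100.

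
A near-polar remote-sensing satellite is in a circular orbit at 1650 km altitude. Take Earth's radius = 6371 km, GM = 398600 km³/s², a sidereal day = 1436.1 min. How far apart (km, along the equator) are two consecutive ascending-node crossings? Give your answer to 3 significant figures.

Semi-major axis a = 6371 + 1650 = 8021 km. Period T = 2π√(a³/μ) = 2π√(8021³/398600) = 7149.1 s = 119.15 min.
During one orbit Earth rotates (7149.1 / 86166) × 360° = 29.87°.
At the equator that is 29.87° × (2π·6371/360) km/° = 29.87 × 111.2 = 3321 km.

3320 km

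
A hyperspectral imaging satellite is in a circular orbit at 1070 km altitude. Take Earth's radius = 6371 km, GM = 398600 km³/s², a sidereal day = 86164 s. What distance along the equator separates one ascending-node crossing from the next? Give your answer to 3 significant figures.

2970 km

Semi-major axis a = 6371 + 1070 = 7441 km. Period T = 2π√(a³/μ) = 2π√(7441³/398600) = 6387.9 s = 106.47 min.
During one orbit Earth rotates (6387.9 / 86164) × 360° = 26.69°.
At the equator that is 26.69° × (2π·6371/360) km/° = 26.69 × 111.2 = 2968 km.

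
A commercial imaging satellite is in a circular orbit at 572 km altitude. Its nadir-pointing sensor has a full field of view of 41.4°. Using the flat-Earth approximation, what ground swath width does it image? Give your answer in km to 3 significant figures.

432 km

Half-angle = 41.4°/2 = 20.7°.
Swath width ≈ 2h·tan(θ/2) = 2 × 572 × tan(20.7°) = 432.3 km.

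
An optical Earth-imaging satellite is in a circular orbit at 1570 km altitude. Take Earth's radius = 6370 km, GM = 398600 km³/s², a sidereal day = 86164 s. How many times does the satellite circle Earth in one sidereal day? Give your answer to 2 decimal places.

Semi-major axis a = 6370 + 1570 = 7940 km. Period T = 2π√(a³/μ) = 2π√(7940³/398600) = 7041.1 s = 117.35 min.
Orbits per sidereal day = 86164 / 7041.1 = 12.237.

12.24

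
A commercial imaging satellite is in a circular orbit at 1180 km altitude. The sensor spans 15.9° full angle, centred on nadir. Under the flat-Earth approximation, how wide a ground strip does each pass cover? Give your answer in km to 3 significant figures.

330 km

Half-angle = 15.9°/2 = 7.95°.
Swath width ≈ 2h·tan(θ/2) = 2 × 1180 × tan(7.95°) = 329.6 km.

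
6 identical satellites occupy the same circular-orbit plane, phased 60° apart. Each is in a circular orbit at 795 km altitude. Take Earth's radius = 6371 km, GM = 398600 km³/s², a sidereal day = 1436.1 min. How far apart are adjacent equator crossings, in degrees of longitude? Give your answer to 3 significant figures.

Semi-major axis a = 6371 + 795 = 7166 km. Period T = 2π√(a³/μ) = 2π√(7166³/398600) = 6037.1 s = 100.62 min.
Single-satellite node shift = (6037.1/86166) × 360° = 25.22°.
With 6 satellites evenly phased, successive equator crossings are 25.22/6 = 4.204° apart.

4.20°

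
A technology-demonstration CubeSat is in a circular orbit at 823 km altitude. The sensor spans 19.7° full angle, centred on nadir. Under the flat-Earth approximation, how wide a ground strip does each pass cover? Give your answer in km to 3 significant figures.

Half-angle = 19.7°/2 = 9.85°.
Swath width ≈ 2h·tan(θ/2) = 2 × 823 × tan(9.85°) = 285.8 km.

286 km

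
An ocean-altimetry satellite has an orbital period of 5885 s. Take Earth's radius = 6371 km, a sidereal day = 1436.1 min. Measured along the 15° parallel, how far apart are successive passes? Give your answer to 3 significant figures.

2640 km

Node shift per orbit = (5885.0/86166) × 360° = 24.59°.
Equatorial spacing = 24.59 × 111.2 km/° = 2734 km.
At 15° latitude, spacing = 2734 × cos(15°) = 2641 km.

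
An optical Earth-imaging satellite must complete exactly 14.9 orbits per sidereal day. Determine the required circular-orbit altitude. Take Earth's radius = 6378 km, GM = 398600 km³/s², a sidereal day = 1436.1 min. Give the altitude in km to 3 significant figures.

Required period T = 86166 / 14.9 = 5783.0 s.
From T = 2π√(a³/μ): a = (μ T²/4π²)^(1/3) = (398600 × 5783.0² / 4π²)^(1/3) = 6963 km.
Altitude h = a − R = 6963 − 6378 = 585 km.

585 km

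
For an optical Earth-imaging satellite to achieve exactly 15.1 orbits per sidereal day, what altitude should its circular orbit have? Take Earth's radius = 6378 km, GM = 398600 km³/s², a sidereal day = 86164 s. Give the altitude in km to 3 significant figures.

524 km

Required period T = 86164 / 15.1 = 5706.2 s.
From T = 2π√(a³/μ): a = (μ T²/4π²)^(1/3) = (398600 × 5706.2² / 4π²)^(1/3) = 6902 km.
Altitude h = a − R = 6902 − 6378 = 524 km.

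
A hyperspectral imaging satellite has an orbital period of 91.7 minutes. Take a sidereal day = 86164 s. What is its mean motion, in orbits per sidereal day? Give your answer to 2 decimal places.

T = 91.7 min = 5502.0 s.
Orbits per sidereal day = 86164 / 5502.0 = 15.660.

15.66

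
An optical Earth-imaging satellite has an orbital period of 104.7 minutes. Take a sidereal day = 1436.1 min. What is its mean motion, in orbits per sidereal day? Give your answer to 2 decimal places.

13.72

T = 104.7 min = 6282.0 s.
Orbits per sidereal day = 86166 / 6282.0 = 13.716.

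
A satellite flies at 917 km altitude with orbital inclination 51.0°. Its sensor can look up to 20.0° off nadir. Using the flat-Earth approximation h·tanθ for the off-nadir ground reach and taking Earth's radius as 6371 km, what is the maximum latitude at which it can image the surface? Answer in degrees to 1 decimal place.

For a prograde orbit the ground track reaches latitude ±i = ±51.0°.
Sensor half-swath on the ground ≈ 917·tan(20.0°) = 334 km = 3.00° of latitude.
Maximum observable latitude ≈ 51.0 + 3.00 = 54.0°.

54.0°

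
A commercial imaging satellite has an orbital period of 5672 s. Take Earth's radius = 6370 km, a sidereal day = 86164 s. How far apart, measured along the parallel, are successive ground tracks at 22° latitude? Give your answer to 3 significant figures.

Node shift per orbit = (5672.0/86164) × 360° = 23.70°.
Equatorial spacing = 23.70 × 111.2 km/° = 2635 km.
At 22° latitude, spacing = 2635 × cos(22°) = 2443 km.

2440 km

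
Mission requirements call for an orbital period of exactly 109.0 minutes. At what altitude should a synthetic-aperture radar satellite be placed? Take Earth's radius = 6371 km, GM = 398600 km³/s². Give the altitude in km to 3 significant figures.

T = 109.0 min = 6540.0 s.
From T = 2π√(a³/μ): a = (μ T²/4π²)^(1/3) = (398600 × 6540.0² / 4π²)^(1/3) = 7559 km.
Altitude h = a − R = 7559 − 6371 = 1188 km.

1190 km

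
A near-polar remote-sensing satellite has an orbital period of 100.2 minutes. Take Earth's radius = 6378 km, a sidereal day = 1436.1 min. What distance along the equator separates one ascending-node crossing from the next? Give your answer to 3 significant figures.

2800 km

T = 100.2 min = 6012.0 s.
During one orbit Earth rotates (6012.0 / 86166) × 360° = 25.12°.
At the equator that is 25.12° × (2π·6378/360) km/° = 25.12 × 111.3 = 2796 km.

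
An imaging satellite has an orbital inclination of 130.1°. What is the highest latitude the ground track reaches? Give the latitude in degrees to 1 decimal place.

49.9°

Retrograde orbit: the ground track reaches ±(180° − i) = ±(180 − 130.1) = ±49.9°.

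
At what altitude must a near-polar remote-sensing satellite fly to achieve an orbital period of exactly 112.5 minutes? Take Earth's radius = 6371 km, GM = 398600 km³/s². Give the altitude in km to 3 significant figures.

T = 112.5 min = 6750.0 s.
From T = 2π√(a³/μ): a = (μ T²/4π²)^(1/3) = (398600 × 6750.0² / 4π²)^(1/3) = 7720 km.
Altitude h = a − R = 7720 − 6371 = 1349 km.

1350 km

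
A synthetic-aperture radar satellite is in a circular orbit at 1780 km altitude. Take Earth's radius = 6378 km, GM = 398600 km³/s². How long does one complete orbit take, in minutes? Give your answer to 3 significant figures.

Semi-major axis a = 6378 + 1780 = 8158 km. Period T = 2π√(a³/μ) = 2π√(8158³/398600) = 7333.1 s = 122.22 min.

122 min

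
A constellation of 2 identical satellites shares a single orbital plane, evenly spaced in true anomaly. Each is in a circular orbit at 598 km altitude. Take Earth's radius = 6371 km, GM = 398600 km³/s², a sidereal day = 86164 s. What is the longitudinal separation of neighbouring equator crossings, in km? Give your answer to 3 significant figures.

Semi-major axis a = 6371 + 598 = 6969 km. Period T = 2π√(a³/μ) = 2π√(6969³/398600) = 5789.8 s = 96.50 min.
Single-satellite node shift = (5789.8/86164) × 360° = 24.19°.
With 2 satellites evenly phased, successive equator crossings are 24.19/2 = 12.095° apart.
That is 12.095 × 111.2 = 1345 km at the equator.

1340 km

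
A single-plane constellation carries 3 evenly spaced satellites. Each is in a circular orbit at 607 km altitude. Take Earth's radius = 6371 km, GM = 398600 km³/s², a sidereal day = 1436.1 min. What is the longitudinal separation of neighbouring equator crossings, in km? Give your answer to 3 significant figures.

898 km

Semi-major axis a = 6371 + 607 = 6978 km. Period T = 2π√(a³/μ) = 2π√(6978³/398600) = 5801.1 s = 96.68 min.
Single-satellite node shift = (5801.1/86166) × 360° = 24.24°.
With 3 satellites evenly phased, successive equator crossings are 24.24/3 = 8.079° apart.
That is 8.079 × 111.2 = 898 km at the equator.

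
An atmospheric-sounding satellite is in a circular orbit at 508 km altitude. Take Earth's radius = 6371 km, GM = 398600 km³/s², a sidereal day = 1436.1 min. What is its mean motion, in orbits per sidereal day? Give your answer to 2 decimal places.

15.18

Semi-major axis a = 6371 + 508 = 6879 km. Period T = 2π√(a³/μ) = 2π√(6879³/398600) = 5678.0 s = 94.63 min.
Orbits per sidereal day = 86166 / 5678.0 = 15.175.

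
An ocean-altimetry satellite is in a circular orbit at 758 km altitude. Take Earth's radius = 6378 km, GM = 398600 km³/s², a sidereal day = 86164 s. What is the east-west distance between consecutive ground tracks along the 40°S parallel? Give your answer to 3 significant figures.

Semi-major axis a = 6378 + 758 = 7136 km. Period T = 2π√(a³/μ) = 2π√(7136³/398600) = 5999.2 s = 99.99 min.
Node shift per orbit = (5999.2/86164) × 360° = 25.07°.
Equatorial spacing = 25.07 × 111.3 km/° = 2790 km.
At 40° latitude, spacing = 2790 × cos(40°) = 2137 km.

2140 km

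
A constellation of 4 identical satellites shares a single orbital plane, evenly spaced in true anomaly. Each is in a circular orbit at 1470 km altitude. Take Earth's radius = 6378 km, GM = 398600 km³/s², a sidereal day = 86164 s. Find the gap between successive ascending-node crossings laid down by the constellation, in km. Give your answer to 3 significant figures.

Semi-major axis a = 6378 + 1470 = 7848 km. Period T = 2π√(a³/μ) = 2π√(7848³/398600) = 6919.1 s = 115.32 min.
Single-satellite node shift = (6919.1/86164) × 360° = 28.91°.
With 4 satellites evenly phased, successive equator crossings are 28.91/4 = 7.227° apart.
That is 7.227 × 111.3 = 805 km at the equator.

805 km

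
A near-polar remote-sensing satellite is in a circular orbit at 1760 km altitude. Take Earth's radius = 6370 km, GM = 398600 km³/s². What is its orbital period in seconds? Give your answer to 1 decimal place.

7295.4 seconds

Semi-major axis a = 6370 + 1760 = 8130 km. Period T = 2π√(a³/μ) = 2π√(8130³/398600) = 7295.4 s = 121.59 min.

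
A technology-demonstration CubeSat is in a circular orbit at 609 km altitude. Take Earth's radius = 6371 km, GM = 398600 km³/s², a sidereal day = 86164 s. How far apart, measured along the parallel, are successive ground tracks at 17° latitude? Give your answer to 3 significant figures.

2580 km

Semi-major axis a = 6371 + 609 = 6980 km. Period T = 2π√(a³/μ) = 2π√(6980³/398600) = 5803.6 s = 96.73 min.
Node shift per orbit = (5803.6/86164) × 360° = 24.25°.
Equatorial spacing = 24.25 × 111.2 km/° = 2696 km.
At 17° latitude, spacing = 2696 × cos(17°) = 2578 km.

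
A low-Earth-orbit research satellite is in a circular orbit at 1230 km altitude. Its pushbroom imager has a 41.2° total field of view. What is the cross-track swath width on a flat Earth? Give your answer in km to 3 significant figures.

925 km

Half-angle = 41.2°/2 = 20.6°.
Swath width ≈ 2h·tan(θ/2) = 2 × 1230 × tan(20.6°) = 924.7 km.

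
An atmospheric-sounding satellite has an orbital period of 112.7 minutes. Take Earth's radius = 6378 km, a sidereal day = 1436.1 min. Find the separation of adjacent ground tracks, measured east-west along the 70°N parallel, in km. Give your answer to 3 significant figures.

1080 km

T = 112.7 min = 6762.0 s.
Node shift per orbit = (6762.0/86166) × 360° = 28.25°.
Equatorial spacing = 28.25 × 111.3 km/° = 3145 km.
At 70° latitude, spacing = 3145 × cos(70°) = 1076 km.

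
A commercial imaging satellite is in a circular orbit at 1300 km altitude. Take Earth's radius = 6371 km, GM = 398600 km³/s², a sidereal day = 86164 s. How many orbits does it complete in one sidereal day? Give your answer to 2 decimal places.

12.89

Semi-major axis a = 6371 + 1300 = 7671 km. Period T = 2π√(a³/μ) = 2π√(7671³/398600) = 6686.4 s = 111.44 min.
Orbits per sidereal day = 86164 / 6686.4 = 12.887.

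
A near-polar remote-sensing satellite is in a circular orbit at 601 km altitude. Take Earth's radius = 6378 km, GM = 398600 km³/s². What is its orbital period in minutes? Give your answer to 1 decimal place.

Semi-major axis a = 6378 + 601 = 6979 km. Period T = 2π√(a³/μ) = 2π√(6979³/398600) = 5802.3 s = 96.71 min.

96.7 min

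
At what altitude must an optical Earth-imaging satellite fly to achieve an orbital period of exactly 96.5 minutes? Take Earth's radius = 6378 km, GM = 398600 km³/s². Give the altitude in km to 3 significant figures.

591 km

T = 96.5 min = 5790.0 s.
From T = 2π√(a³/μ): a = (μ T²/4π²)^(1/3) = (398600 × 5790.0² / 4π²)^(1/3) = 6969 km.
Altitude h = a − R = 6969 − 6378 = 591 km.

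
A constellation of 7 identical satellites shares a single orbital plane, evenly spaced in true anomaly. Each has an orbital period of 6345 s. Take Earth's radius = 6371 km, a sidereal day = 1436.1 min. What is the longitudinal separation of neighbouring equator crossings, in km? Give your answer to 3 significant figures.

421 km

Single-satellite node shift = (6345.0/86166) × 360° = 26.51°.
With 7 satellites evenly phased, successive equator crossings are 26.51/7 = 3.787° apart.
That is 3.787 × 111.2 = 421 km at the equator.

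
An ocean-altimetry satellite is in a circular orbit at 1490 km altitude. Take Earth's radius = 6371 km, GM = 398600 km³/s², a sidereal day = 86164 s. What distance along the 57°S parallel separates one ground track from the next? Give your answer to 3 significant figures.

1760 km

Semi-major axis a = 6371 + 1490 = 7861 km. Period T = 2π√(a³/μ) = 2π√(7861³/398600) = 6936.3 s = 115.61 min.
Node shift per orbit = (6936.3/86164) × 360° = 28.98°.
Equatorial spacing = 28.98 × 111.2 km/° = 3222 km.
At 57° latitude, spacing = 3222 × cos(57°) = 1755 km.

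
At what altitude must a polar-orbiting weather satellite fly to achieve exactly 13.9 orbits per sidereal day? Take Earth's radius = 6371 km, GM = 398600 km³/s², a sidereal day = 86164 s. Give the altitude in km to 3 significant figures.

Required period T = 86164 / 13.9 = 6198.8 s.
From T = 2π√(a³/μ): a = (μ T²/4π²)^(1/3) = (398600 × 6198.8² / 4π²)^(1/3) = 7293 km.
Altitude h = a − R = 7293 − 6371 = 922 km.

922 km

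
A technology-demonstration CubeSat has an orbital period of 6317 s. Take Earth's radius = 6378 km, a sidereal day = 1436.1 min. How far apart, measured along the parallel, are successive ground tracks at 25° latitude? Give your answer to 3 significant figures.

2660 km

Node shift per orbit = (6317.0/86166) × 360° = 26.39°.
Equatorial spacing = 26.39 × 111.3 km/° = 2938 km.
At 25° latitude, spacing = 2938 × cos(25°) = 2663 km.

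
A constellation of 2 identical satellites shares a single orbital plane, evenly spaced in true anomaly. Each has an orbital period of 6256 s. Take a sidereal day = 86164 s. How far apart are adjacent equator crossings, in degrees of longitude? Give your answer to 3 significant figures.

13.1°

Single-satellite node shift = (6256.0/86164) × 360° = 26.14°.
With 2 satellites evenly phased, successive equator crossings are 26.14/2 = 13.069° apart.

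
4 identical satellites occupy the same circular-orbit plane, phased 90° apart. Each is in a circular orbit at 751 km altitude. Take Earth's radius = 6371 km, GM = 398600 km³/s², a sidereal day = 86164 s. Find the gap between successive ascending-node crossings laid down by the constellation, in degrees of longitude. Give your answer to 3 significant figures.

6.25°

Semi-major axis a = 6371 + 751 = 7122 km. Period T = 2π√(a³/μ) = 2π√(7122³/398600) = 5981.6 s = 99.69 min.
Single-satellite node shift = (5981.6/86164) × 360° = 24.99°.
With 4 satellites evenly phased, successive equator crossings are 24.99/4 = 6.248° apart.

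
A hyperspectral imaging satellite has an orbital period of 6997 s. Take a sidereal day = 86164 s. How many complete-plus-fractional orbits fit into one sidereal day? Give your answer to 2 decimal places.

Orbits per sidereal day = 86164 / 6997.0 = 12.314.

12.31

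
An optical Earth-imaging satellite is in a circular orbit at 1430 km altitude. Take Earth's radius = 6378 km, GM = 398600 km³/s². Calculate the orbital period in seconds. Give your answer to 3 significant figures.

6870 seconds

Semi-major axis a = 6378 + 1430 = 7808 km. Period T = 2π√(a³/μ) = 2π√(7808³/398600) = 6866.3 s = 114.44 min.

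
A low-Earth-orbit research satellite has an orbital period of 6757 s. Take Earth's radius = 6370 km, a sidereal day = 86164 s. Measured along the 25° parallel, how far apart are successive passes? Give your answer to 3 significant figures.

2840 km

Node shift per orbit = (6757.0/86164) × 360° = 28.23°.
Equatorial spacing = 28.23 × 111.2 km/° = 3139 km.
At 25° latitude, spacing = 3139 × cos(25°) = 2845 km.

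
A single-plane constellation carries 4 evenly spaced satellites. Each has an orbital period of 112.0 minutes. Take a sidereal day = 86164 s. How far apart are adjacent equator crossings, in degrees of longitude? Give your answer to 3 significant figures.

T = 112.0 min = 6720.0 s.
Single-satellite node shift = (6720.0/86164) × 360° = 28.08°.
With 4 satellites evenly phased, successive equator crossings are 28.08/4 = 7.019° apart.

7.02°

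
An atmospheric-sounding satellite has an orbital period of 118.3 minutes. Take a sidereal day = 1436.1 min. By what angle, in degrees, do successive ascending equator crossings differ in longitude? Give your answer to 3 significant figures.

T = 118.3 min = 7098.0 s.
During one orbit Earth rotates (7098.0 / 86166) × 360° = 29.66°.

29.7°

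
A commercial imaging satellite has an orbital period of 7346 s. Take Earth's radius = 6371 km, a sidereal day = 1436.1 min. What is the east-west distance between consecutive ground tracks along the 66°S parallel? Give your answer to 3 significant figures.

Node shift per orbit = (7346.0/86166) × 360° = 30.69°.
Equatorial spacing = 30.69 × 111.2 km/° = 3413 km.
At 66° latitude, spacing = 3413 × cos(66°) = 1388 km.

1390 km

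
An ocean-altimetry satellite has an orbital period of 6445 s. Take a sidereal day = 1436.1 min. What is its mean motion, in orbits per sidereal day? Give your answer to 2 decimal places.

13.37

Orbits per sidereal day = 86166 / 6445.0 = 13.369.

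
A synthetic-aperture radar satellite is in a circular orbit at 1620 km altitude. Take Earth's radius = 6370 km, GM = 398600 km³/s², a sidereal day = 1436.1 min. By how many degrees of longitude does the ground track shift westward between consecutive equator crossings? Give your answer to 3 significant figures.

Semi-major axis a = 6370 + 1620 = 7990 km. Period T = 2π√(a³/μ) = 2π√(7990³/398600) = 7107.7 s = 118.46 min.
During one orbit Earth rotates (7107.7 / 86166) × 360° = 29.70°.

29.7°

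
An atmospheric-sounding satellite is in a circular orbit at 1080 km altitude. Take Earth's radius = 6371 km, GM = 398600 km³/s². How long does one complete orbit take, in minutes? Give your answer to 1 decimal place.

Semi-major axis a = 6371 + 1080 = 7451 km. Period T = 2π√(a³/μ) = 2π√(7451³/398600) = 6400.8 s = 106.68 min.

106.7 min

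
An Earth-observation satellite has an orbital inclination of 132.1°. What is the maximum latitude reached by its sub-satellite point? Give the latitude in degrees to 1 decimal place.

Retrograde orbit: the ground track reaches ±(180° − i) = ±(180 − 132.1) = ±47.9°.

47.9°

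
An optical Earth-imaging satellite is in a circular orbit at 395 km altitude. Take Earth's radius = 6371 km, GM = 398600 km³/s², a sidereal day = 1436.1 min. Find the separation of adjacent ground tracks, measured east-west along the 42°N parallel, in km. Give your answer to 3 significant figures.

Semi-major axis a = 6371 + 395 = 6766 km. Period T = 2π√(a³/μ) = 2π√(6766³/398600) = 5538.7 s = 92.31 min.
Node shift per orbit = (5538.7/86166) × 360° = 23.14°.
Equatorial spacing = 23.14 × 111.2 km/° = 2573 km.
At 42° latitude, spacing = 2573 × cos(42°) = 1912 km.

1910 km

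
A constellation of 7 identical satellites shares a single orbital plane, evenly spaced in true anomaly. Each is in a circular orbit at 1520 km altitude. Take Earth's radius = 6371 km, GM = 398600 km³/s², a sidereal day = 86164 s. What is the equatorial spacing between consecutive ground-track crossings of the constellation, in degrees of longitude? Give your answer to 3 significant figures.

4.16°

Semi-major axis a = 6371 + 1520 = 7891 km. Period T = 2π√(a³/μ) = 2π√(7891³/398600) = 6976.0 s = 116.27 min.
Single-satellite node shift = (6976.0/86164) × 360° = 29.15°.
With 7 satellites evenly phased, successive equator crossings are 29.15/7 = 4.164° apart.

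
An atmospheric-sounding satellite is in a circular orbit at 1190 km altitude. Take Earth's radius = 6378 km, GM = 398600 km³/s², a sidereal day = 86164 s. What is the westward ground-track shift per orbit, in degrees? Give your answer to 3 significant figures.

27.4°

Semi-major axis a = 6378 + 1190 = 7568 km. Period T = 2π√(a³/μ) = 2π√(7568³/398600) = 6552.1 s = 109.20 min.
During one orbit Earth rotates (6552.1 / 86164) × 360° = 27.38°.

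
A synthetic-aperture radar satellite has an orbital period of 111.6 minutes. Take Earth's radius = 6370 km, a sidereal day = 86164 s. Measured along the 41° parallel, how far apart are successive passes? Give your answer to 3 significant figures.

T = 111.6 min = 6696.0 s.
Node shift per orbit = (6696.0/86164) × 360° = 27.98°.
Equatorial spacing = 27.98 × 111.2 km/° = 3110 km.
At 41° latitude, spacing = 3110 × cos(41°) = 2347 km.

2350 km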